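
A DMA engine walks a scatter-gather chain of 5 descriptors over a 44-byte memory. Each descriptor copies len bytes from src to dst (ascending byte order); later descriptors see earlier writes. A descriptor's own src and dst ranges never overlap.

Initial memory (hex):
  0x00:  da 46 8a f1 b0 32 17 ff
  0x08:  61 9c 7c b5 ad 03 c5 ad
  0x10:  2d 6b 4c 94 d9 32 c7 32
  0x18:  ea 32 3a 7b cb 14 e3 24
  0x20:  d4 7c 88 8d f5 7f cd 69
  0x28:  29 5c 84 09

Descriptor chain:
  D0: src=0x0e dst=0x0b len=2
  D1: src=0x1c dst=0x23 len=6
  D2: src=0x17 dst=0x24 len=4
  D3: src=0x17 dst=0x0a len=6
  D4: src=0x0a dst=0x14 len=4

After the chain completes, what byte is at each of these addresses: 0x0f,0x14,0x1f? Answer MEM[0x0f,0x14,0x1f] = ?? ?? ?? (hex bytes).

[0] 0x0e->0x0b len=2 : c5 ad
[1] 0x1c->0x23 len=6 : cb 14 e3 24 d4 7c
[2] 0x17->0x24 len=4 : 32 ea 32 3a
[3] 0x17->0x0a len=6 : 32 ea 32 3a 7b cb
[4] 0x0a->0x14 len=4 : 32 ea 32 3a
query mem[0x0f]=0xcb, mem[0x14]=0x32, mem[0x1f]=0x24

MEM[0x0f,0x14,0x1f] = cb 32 24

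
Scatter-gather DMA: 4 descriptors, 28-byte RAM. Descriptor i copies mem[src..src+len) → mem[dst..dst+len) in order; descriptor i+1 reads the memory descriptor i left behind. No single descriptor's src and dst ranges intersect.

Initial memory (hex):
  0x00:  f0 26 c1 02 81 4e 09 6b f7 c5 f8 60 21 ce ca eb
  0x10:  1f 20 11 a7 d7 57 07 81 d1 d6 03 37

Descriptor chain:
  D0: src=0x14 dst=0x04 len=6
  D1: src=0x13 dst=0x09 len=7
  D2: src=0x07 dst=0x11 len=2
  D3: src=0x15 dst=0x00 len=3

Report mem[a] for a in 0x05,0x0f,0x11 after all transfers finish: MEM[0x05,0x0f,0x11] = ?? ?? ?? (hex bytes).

MEM[0x05,0x0f,0x11] = 57 d6 81

#0 dst[0x04+6] := {0xd7,0x57,0x07,0x81,0xd1,0xd6}
#1 dst[0x09+7] := {0xa7,0xd7,0x57,0x07,0x81,0xd1,0xd6}
#2 dst[0x11+2] := {0x81,0xd1}
#3 dst[0x00+3] := {0x57,0x07,0x81}
query mem[0x05]=0x57, mem[0x0f]=0xd6, mem[0x11]=0x81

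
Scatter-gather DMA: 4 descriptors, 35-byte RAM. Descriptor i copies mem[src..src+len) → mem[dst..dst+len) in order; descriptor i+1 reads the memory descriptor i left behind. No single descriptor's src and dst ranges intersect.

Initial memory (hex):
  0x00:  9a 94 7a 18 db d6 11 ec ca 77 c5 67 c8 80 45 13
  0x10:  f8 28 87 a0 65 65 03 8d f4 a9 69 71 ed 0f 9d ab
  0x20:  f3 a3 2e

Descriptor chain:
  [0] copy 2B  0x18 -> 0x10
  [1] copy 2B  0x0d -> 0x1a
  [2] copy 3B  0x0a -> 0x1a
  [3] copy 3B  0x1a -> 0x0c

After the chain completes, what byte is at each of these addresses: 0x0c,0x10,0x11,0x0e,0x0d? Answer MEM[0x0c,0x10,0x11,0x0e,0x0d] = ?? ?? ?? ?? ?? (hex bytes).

#0 dst[0x10+2] := {0xf4,0xa9}
#1 dst[0x1a+2] := {0x80,0x45}
#2 dst[0x1a+3] := {0xc5,0x67,0xc8}
#3 dst[0x0c+3] := {0xc5,0x67,0xc8}
query mem[0x0c]=0xc5, mem[0x10]=0xf4, mem[0x11]=0xa9, mem[0x0e]=0xc8, mem[0x0d]=0x67

MEM[0x0c,0x10,0x11,0x0e,0x0d] = c5 f4 a9 c8 67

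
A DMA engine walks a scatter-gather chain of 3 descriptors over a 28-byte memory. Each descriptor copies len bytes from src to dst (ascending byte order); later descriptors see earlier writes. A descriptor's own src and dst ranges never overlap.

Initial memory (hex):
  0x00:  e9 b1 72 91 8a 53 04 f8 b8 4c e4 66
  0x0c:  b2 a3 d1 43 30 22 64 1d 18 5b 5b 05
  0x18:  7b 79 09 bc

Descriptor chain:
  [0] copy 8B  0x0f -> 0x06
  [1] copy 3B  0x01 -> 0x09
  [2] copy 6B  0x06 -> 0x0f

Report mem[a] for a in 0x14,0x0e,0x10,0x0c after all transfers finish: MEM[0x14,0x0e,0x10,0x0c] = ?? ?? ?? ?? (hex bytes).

MEM[0x14,0x0e,0x10,0x0c] = 91 d1 30 5b

D0: mem[0x06..0x0d] <- [43 30 22 64 1d 18 5b 5b]
D1: mem[0x09..0x0b] <- [b1 72 91]
D2: mem[0x0f..0x14] <- [43 30 22 b1 72 91]
query mem[0x14]=0x91, mem[0x0e]=0xd1, mem[0x10]=0x30, mem[0x0c]=0x5b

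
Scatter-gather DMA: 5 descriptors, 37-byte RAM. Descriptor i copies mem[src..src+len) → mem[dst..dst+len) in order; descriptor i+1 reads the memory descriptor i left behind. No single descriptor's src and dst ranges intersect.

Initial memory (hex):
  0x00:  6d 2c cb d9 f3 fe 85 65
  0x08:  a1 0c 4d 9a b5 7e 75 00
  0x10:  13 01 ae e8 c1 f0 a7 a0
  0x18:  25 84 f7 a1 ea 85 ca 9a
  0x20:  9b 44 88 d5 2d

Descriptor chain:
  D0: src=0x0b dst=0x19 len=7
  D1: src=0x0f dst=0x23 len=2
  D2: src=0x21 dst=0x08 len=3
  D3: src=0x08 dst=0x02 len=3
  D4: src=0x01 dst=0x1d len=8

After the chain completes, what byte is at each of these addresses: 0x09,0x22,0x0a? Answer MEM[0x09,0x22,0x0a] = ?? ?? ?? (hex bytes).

[0] 0x0b->0x19 len=7 : 9a b5 7e 75 00 13 01
[1] 0x0f->0x23 len=2 : 00 13
[2] 0x21->0x08 len=3 : 44 88 00
[3] 0x08->0x02 len=3 : 44 88 00
[4] 0x01->0x1d len=8 : 2c 44 88 00 fe 85 65 44
query mem[0x09]=0x88, mem[0x22]=0x85, mem[0x0a]=0x00

MEM[0x09,0x22,0x0a] = 88 85 00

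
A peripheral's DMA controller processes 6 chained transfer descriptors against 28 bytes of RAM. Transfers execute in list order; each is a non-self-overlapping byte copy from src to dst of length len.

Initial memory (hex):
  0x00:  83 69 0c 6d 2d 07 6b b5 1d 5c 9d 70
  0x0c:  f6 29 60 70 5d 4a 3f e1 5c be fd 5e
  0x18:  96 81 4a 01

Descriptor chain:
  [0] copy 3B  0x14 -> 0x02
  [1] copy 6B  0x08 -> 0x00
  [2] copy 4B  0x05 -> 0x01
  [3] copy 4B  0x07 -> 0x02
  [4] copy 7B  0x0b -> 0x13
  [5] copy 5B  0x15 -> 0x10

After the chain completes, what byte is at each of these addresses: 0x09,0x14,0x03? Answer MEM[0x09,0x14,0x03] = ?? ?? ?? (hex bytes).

MEM[0x09,0x14,0x03] = 5c 4a 1d

  after D0: wrote 3B at 0x02 = 5cbefd
  after D1: wrote 6B at 0x00 = 1d5c9d70f629
  after D2: wrote 4B at 0x01 = 296bb51d
  after D3: wrote 4B at 0x02 = b51d5c9d
  after D4: wrote 7B at 0x13 = 70f62960705d4a
  after D5: wrote 5B at 0x10 = 2960705d4a
query mem[0x09]=0x5c, mem[0x14]=0x4a, mem[0x03]=0x1d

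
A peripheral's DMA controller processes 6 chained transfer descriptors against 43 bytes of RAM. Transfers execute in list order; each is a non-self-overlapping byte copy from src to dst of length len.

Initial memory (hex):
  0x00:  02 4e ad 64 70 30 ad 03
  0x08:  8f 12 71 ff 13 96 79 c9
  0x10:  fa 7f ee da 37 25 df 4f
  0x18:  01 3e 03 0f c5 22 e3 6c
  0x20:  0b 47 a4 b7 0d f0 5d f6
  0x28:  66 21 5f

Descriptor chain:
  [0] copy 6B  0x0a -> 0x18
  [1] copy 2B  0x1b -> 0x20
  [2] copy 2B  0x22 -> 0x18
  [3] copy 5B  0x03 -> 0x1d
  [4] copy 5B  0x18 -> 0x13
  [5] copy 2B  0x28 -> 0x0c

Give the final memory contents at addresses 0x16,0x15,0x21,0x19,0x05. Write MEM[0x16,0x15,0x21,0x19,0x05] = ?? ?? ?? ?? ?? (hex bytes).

MEM[0x16,0x15,0x21,0x19,0x05] = 96 13 03 b7 30

  after D0: wrote 6B at 0x18 = 71ff139679c9
  after D1: wrote 2B at 0x20 = 9679
  after D2: wrote 2B at 0x18 = a4b7
  after D3: wrote 5B at 0x1d = 647030ad03
  after D4: wrote 5B at 0x13 = a4b7139679
  after D5: wrote 2B at 0x0c = 6621
query mem[0x16]=0x96, mem[0x15]=0x13, mem[0x21]=0x03, mem[0x19]=0xb7, mem[0x05]=0x30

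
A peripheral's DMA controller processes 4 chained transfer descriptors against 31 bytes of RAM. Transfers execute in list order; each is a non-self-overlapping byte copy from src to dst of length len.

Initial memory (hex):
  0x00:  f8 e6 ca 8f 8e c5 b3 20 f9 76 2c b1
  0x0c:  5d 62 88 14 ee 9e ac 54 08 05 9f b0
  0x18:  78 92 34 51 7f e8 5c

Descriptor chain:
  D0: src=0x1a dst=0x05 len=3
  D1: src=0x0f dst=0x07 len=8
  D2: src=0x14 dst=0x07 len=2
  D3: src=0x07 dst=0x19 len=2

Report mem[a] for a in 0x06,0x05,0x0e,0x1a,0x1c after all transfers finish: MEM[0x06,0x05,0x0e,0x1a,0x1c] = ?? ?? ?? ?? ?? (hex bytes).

[0] 0x1a->0x05 len=3 : 34 51 7f
[1] 0x0f->0x07 len=8 : 14 ee 9e ac 54 08 05 9f
[2] 0x14->0x07 len=2 : 08 05
[3] 0x07->0x19 len=2 : 08 05
query mem[0x06]=0x51, mem[0x05]=0x34, mem[0x0e]=0x9f, mem[0x1a]=0x05, mem[0x1c]=0x7f

MEM[0x06,0x05,0x0e,0x1a,0x1c] = 51 34 9f 05 7f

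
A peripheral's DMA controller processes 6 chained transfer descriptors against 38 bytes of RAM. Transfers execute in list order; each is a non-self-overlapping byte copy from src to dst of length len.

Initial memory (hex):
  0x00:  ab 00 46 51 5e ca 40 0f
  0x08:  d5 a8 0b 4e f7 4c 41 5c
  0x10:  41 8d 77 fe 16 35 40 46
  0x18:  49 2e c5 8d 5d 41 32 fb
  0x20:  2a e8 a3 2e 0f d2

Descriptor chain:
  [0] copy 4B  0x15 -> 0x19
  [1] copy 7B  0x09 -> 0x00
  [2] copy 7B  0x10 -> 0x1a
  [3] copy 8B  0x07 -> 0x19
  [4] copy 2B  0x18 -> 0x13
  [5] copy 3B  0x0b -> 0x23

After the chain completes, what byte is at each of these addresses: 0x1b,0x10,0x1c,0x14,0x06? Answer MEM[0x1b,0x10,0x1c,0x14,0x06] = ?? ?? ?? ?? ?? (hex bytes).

MEM[0x1b,0x10,0x1c,0x14,0x06] = a8 41 0b 0f 5c

  after D0: wrote 4B at 0x19 = 35404649
  after D1: wrote 7B at 0x00 = a80b4ef74c415c
  after D2: wrote 7B at 0x1a = 418d77fe163540
  after D3: wrote 8B at 0x19 = 0fd5a80b4ef74c41
  after D4: wrote 2B at 0x13 = 490f
  after D5: wrote 3B at 0x23 = 4ef74c
query mem[0x1b]=0xa8, mem[0x10]=0x41, mem[0x1c]=0x0b, mem[0x14]=0x0f, mem[0x06]=0x5c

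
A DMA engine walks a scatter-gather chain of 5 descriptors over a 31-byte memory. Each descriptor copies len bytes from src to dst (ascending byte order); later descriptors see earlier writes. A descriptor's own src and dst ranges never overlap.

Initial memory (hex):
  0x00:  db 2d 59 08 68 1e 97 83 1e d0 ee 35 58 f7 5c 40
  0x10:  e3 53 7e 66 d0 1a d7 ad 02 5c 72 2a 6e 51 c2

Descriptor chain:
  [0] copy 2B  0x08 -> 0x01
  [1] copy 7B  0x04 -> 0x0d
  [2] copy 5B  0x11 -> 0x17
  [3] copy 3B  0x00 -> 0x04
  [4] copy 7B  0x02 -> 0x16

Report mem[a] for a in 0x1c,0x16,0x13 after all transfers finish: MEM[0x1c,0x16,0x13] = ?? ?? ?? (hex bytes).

D0: mem[0x01..0x02] <- [1e d0]
D1: mem[0x0d..0x13] <- [68 1e 97 83 1e d0 ee]
D2: mem[0x17..0x1b] <- [1e d0 ee d0 1a]
D3: mem[0x04..0x06] <- [db 1e d0]
D4: mem[0x16..0x1c] <- [d0 08 db 1e d0 83 1e]
query mem[0x1c]=0x1e, mem[0x16]=0xd0, mem[0x13]=0xee

MEM[0x1c,0x16,0x13] = 1e d0 ee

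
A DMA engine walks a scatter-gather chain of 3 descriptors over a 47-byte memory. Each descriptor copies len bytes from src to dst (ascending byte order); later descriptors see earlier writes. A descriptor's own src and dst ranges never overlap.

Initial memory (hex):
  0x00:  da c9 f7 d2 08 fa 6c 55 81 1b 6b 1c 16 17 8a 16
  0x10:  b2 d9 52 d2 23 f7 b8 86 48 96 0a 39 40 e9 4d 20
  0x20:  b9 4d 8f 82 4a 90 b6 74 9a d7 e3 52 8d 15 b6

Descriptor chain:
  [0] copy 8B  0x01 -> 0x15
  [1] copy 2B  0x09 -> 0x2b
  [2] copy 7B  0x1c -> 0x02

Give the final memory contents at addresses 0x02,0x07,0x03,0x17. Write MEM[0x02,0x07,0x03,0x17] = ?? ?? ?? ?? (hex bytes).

#0 dst[0x15+8] := {0xc9,0xf7,0xd2,0x08,0xfa,0x6c,0x55,0x81}
#1 dst[0x2b+2] := {0x1b,0x6b}
#2 dst[0x02+7] := {0x81,0xe9,0x4d,0x20,0xb9,0x4d,0x8f}
query mem[0x02]=0x81, mem[0x07]=0x4d, mem[0x03]=0xe9, mem[0x17]=0xd2

MEM[0x02,0x07,0x03,0x17] = 81 4d e9 d2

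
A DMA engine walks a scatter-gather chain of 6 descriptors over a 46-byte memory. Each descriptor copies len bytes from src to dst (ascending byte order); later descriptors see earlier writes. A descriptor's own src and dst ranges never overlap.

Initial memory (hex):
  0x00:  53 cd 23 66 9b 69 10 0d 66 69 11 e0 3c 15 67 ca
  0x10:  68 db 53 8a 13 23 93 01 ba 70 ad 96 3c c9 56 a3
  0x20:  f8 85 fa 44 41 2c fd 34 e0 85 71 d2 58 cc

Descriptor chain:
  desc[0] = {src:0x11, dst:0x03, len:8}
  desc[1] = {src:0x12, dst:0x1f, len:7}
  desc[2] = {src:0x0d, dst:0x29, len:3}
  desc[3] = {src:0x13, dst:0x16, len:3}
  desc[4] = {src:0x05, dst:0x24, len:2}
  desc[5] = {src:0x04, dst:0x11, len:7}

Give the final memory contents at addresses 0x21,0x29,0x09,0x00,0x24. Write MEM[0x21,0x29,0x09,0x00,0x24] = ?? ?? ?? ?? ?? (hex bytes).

MEM[0x21,0x29,0x09,0x00,0x24] = 13 15 01 53 8a

#0 dst[0x03+8] := {0xdb,0x53,0x8a,0x13,0x23,0x93,0x01,0xba}
#1 dst[0x1f+7] := {0x53,0x8a,0x13,0x23,0x93,0x01,0xba}
#2 dst[0x29+3] := {0x15,0x67,0xca}
#3 dst[0x16+3] := {0x8a,0x13,0x23}
#4 dst[0x24+2] := {0x8a,0x13}
#5 dst[0x11+7] := {0x53,0x8a,0x13,0x23,0x93,0x01,0xba}
query mem[0x21]=0x13, mem[0x29]=0x15, mem[0x09]=0x01, mem[0x00]=0x53, mem[0x24]=0x8a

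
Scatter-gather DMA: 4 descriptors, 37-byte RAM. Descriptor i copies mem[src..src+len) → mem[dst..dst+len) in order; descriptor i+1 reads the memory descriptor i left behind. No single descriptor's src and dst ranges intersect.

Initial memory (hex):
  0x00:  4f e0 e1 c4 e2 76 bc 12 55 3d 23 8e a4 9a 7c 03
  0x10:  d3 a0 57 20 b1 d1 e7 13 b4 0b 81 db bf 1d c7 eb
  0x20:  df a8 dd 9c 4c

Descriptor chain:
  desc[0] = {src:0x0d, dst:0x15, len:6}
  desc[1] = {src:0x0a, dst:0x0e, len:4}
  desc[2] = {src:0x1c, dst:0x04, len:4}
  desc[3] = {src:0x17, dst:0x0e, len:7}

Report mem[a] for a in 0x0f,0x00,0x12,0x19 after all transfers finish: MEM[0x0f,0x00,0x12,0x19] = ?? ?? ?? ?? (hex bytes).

[0] 0x0d->0x15 len=6 : 9a 7c 03 d3 a0 57
[1] 0x0a->0x0e len=4 : 23 8e a4 9a
[2] 0x1c->0x04 len=4 : bf 1d c7 eb
[3] 0x17->0x0e len=7 : 03 d3 a0 57 db bf 1d
query mem[0x0f]=0xd3, mem[0x00]=0x4f, mem[0x12]=0xdb, mem[0x19]=0xa0

MEM[0x0f,0x00,0x12,0x19] = d3 4f db a0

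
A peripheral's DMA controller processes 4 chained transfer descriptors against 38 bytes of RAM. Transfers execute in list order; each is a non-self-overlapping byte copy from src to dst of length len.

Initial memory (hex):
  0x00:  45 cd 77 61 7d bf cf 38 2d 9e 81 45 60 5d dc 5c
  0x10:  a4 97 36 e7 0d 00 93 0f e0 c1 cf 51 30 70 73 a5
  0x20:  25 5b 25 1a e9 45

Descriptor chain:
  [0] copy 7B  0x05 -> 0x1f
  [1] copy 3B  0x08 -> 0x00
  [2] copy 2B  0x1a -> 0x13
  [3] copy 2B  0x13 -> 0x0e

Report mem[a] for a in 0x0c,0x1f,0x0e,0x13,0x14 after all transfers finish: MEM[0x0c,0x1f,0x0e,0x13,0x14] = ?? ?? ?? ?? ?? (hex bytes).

[0] 0x05->0x1f len=7 : bf cf 38 2d 9e 81 45
[1] 0x08->0x00 len=3 : 2d 9e 81
[2] 0x1a->0x13 len=2 : cf 51
[3] 0x13->0x0e len=2 : cf 51
query mem[0x0c]=0x60, mem[0x1f]=0xbf, mem[0x0e]=0xcf, mem[0x13]=0xcf, mem[0x14]=0x51

MEM[0x0c,0x1f,0x0e,0x13,0x14] = 60 bf cf cf 51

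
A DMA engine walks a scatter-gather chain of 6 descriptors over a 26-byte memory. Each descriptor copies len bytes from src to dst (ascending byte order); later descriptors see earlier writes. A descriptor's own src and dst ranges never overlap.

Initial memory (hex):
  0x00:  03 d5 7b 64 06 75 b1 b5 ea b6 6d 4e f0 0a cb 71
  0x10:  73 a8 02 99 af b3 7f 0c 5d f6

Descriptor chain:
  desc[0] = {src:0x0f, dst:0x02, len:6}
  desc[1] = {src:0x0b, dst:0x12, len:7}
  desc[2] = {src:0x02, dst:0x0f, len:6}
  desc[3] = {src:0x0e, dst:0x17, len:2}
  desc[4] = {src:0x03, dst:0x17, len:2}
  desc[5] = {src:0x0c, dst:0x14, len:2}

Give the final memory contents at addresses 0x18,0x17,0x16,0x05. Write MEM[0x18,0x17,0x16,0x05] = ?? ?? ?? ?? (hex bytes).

MEM[0x18,0x17,0x16,0x05] = a8 73 71 02

#0 dst[0x02+6] := {0x71,0x73,0xa8,0x02,0x99,0xaf}
#1 dst[0x12+7] := {0x4e,0xf0,0x0a,0xcb,0x71,0x73,0xa8}
#2 dst[0x0f+6] := {0x71,0x73,0xa8,0x02,0x99,0xaf}
#3 dst[0x17+2] := {0xcb,0x71}
#4 dst[0x17+2] := {0x73,0xa8}
#5 dst[0x14+2] := {0xf0,0x0a}
query mem[0x18]=0xa8, mem[0x17]=0x73, mem[0x16]=0x71, mem[0x05]=0x02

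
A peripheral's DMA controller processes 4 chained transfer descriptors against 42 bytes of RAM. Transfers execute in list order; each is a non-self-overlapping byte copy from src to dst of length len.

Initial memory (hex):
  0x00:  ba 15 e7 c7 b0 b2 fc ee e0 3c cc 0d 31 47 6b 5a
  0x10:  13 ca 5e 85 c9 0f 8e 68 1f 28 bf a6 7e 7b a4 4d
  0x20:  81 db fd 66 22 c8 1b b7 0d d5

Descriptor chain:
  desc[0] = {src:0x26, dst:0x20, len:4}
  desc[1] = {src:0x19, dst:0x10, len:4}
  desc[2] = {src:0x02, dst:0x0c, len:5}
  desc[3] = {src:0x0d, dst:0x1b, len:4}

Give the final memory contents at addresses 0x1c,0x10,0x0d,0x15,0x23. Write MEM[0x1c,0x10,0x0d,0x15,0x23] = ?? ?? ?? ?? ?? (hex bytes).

  after D0: wrote 4B at 0x20 = 1bb70dd5
  after D1: wrote 4B at 0x10 = 28bfa67e
  after D2: wrote 5B at 0x0c = e7c7b0b2fc
  after D3: wrote 4B at 0x1b = c7b0b2fc
query mem[0x1c]=0xb0, mem[0x10]=0xfc, mem[0x0d]=0xc7, mem[0x15]=0x0f, mem[0x23]=0xd5

MEM[0x1c,0x10,0x0d,0x15,0x23] = b0 fc c7 0f d5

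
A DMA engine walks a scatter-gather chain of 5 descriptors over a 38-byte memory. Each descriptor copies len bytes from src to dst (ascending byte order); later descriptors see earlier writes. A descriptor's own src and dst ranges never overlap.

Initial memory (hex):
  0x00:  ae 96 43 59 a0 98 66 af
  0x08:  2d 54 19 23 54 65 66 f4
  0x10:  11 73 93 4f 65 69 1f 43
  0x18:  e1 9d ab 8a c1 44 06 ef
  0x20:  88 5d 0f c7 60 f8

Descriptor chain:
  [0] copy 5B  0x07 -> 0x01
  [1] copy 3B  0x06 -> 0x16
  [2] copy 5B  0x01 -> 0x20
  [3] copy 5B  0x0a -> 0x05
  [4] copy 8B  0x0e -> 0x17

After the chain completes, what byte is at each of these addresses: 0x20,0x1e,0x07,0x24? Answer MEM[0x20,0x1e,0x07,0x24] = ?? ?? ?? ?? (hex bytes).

[0] 0x07->0x01 len=5 : af 2d 54 19 23
[1] 0x06->0x16 len=3 : 66 af 2d
[2] 0x01->0x20 len=5 : af 2d 54 19 23
[3] 0x0a->0x05 len=5 : 19 23 54 65 66
[4] 0x0e->0x17 len=8 : 66 f4 11 73 93 4f 65 69
query mem[0x20]=0xaf, mem[0x1e]=0x69, mem[0x07]=0x54, mem[0x24]=0x23

MEM[0x20,0x1e,0x07,0x24] = af 69 54 23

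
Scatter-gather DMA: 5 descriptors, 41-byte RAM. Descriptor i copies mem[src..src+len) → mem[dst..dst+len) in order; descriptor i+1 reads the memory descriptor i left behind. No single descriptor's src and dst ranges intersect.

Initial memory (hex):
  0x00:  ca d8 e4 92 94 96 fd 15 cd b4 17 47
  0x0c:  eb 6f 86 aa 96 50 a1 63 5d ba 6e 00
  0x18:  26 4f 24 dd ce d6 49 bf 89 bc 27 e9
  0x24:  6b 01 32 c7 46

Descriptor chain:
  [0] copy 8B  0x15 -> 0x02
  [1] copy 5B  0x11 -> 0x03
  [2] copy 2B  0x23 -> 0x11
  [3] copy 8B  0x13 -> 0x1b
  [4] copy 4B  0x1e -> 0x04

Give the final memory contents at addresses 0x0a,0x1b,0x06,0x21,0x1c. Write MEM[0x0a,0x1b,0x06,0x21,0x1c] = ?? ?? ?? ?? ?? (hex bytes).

MEM[0x0a,0x1b,0x06,0x21,0x1c] = 17 63 26 4f 5d

D0: mem[0x02..0x09] <- [ba 6e 00 26 4f 24 dd ce]
D1: mem[0x03..0x07] <- [50 a1 63 5d ba]
D2: mem[0x11..0x12] <- [e9 6b]
D3: mem[0x1b..0x22] <- [63 5d ba 6e 00 26 4f 24]
D4: mem[0x04..0x07] <- [6e 00 26 4f]
query mem[0x0a]=0x17, mem[0x1b]=0x63, mem[0x06]=0x26, mem[0x21]=0x4f, mem[0x1c]=0x5d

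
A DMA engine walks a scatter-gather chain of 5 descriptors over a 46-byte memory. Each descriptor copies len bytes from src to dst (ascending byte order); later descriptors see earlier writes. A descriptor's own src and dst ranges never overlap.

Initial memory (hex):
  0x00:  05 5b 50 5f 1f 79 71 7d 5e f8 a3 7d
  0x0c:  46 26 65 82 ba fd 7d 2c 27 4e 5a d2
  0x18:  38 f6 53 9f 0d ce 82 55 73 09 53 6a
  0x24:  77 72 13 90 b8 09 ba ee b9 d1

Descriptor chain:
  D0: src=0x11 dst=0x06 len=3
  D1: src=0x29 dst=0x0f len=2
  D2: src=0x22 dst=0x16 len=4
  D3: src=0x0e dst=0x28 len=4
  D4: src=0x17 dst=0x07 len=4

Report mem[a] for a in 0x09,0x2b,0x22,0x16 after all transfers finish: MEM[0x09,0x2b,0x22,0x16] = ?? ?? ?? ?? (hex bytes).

MEM[0x09,0x2b,0x22,0x16] = 72 fd 53 53

D0: mem[0x06..0x08] <- [fd 7d 2c]
D1: mem[0x0f..0x10] <- [09 ba]
D2: mem[0x16..0x19] <- [53 6a 77 72]
D3: mem[0x28..0x2b] <- [65 09 ba fd]
D4: mem[0x07..0x0a] <- [6a 77 72 53]
query mem[0x09]=0x72, mem[0x2b]=0xfd, mem[0x22]=0x53, mem[0x16]=0x53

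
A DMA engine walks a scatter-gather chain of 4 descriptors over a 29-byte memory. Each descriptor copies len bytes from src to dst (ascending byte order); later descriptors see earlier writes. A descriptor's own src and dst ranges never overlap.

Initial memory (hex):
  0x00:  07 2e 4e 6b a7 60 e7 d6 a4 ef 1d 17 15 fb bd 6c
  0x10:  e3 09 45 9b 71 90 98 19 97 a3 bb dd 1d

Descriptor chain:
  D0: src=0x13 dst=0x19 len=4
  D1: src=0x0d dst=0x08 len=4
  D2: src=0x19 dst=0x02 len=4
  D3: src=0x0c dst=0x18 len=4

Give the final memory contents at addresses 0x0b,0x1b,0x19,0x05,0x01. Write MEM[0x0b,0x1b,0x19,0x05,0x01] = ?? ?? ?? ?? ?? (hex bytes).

MEM[0x0b,0x1b,0x19,0x05,0x01] = e3 6c fb 98 2e

#0 dst[0x19+4] := {0x9b,0x71,0x90,0x98}
#1 dst[0x08+4] := {0xfb,0xbd,0x6c,0xe3}
#2 dst[0x02+4] := {0x9b,0x71,0x90,0x98}
#3 dst[0x18+4] := {0x15,0xfb,0xbd,0x6c}
query mem[0x0b]=0xe3, mem[0x1b]=0x6c, mem[0x19]=0xfb, mem[0x05]=0x98, mem[0x01]=0x2e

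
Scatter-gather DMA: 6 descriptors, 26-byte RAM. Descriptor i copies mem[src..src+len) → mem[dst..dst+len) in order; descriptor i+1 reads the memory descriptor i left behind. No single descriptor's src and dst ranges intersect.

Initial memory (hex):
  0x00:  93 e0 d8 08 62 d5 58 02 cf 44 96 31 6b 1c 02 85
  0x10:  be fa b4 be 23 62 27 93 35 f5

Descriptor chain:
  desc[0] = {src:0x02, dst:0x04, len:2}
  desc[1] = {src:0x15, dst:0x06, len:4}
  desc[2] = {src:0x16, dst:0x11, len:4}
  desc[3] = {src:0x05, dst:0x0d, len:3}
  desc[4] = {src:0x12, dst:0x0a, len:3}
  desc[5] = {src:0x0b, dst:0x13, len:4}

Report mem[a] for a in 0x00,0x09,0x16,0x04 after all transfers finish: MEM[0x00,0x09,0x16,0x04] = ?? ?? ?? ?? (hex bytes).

MEM[0x00,0x09,0x16,0x04] = 93 35 62 d8

[0] 0x02->0x04 len=2 : d8 08
[1] 0x15->0x06 len=4 : 62 27 93 35
[2] 0x16->0x11 len=4 : 27 93 35 f5
[3] 0x05->0x0d len=3 : 08 62 27
[4] 0x12->0x0a len=3 : 93 35 f5
[5] 0x0b->0x13 len=4 : 35 f5 08 62
query mem[0x00]=0x93, mem[0x09]=0x35, mem[0x16]=0x62, mem[0x04]=0xd8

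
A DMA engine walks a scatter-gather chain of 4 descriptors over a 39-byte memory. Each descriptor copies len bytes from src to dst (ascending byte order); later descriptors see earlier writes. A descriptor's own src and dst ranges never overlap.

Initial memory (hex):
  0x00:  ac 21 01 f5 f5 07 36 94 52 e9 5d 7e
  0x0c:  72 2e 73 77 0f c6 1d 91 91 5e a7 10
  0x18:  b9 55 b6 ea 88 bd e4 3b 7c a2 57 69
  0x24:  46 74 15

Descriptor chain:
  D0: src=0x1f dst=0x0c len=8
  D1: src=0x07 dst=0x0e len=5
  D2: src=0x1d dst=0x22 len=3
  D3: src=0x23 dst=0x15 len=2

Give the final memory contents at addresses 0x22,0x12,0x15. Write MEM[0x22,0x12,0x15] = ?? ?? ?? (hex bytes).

MEM[0x22,0x12,0x15] = bd 7e e4

[0] 0x1f->0x0c len=8 : 3b 7c a2 57 69 46 74 15
[1] 0x07->0x0e len=5 : 94 52 e9 5d 7e
[2] 0x1d->0x22 len=3 : bd e4 3b
[3] 0x23->0x15 len=2 : e4 3b
query mem[0x22]=0xbd, mem[0x12]=0x7e, mem[0x15]=0xe4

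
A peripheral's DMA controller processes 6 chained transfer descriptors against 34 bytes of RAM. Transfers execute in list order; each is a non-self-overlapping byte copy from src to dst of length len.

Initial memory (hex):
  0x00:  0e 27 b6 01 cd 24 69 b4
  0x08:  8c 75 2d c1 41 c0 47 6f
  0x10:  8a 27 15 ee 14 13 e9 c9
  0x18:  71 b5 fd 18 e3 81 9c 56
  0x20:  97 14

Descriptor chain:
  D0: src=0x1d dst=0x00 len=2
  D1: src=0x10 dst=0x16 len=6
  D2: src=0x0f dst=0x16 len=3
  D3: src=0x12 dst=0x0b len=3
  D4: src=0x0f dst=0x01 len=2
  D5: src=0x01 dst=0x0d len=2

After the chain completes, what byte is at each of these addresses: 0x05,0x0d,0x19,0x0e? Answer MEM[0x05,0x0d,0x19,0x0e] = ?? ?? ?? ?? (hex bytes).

  after D0: wrote 2B at 0x00 = 819c
  after D1: wrote 6B at 0x16 = 8a2715ee1413
  after D2: wrote 3B at 0x16 = 6f8a27
  after D3: wrote 3B at 0x0b = 15ee14
  after D4: wrote 2B at 0x01 = 6f8a
  after D5: wrote 2B at 0x0d = 6f8a
query mem[0x05]=0x24, mem[0x0d]=0x6f, mem[0x19]=0xee, mem[0x0e]=0x8a

MEM[0x05,0x0d,0x19,0x0e] = 24 6f ee 8a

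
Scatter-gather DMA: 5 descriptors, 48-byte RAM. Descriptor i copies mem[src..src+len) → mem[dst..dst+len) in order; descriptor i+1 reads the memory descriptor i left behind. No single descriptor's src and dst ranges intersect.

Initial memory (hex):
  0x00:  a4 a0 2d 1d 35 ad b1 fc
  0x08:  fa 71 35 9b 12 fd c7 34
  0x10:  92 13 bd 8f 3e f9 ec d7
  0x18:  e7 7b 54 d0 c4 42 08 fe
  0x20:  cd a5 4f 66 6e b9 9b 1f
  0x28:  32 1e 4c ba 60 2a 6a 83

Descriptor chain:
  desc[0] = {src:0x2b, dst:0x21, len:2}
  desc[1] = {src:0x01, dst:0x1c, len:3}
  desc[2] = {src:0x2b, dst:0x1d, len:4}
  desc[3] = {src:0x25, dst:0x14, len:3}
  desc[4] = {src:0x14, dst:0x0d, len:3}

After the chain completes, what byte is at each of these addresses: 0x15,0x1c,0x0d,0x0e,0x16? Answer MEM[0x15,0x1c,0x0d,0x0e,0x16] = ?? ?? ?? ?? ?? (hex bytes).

MEM[0x15,0x1c,0x0d,0x0e,0x16] = 9b a0 b9 9b 1f

  after D0: wrote 2B at 0x21 = ba60
  after D1: wrote 3B at 0x1c = a02d1d
  after D2: wrote 4B at 0x1d = ba602a6a
  after D3: wrote 3B at 0x14 = b99b1f
  after D4: wrote 3B at 0x0d = b99b1f
query mem[0x15]=0x9b, mem[0x1c]=0xa0, mem[0x0d]=0xb9, mem[0x0e]=0x9b, mem[0x16]=0x1f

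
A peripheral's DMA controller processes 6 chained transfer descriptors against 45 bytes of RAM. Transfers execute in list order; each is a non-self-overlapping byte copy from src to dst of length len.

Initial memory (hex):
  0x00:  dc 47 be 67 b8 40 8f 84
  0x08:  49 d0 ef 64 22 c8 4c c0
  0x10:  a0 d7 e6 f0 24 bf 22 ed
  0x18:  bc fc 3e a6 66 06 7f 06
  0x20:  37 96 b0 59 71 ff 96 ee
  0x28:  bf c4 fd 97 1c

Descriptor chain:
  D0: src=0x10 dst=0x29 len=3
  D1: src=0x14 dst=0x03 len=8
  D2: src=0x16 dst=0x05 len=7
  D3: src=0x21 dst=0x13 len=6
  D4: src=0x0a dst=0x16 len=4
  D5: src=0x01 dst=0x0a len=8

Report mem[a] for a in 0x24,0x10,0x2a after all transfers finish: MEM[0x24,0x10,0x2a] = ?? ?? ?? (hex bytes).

MEM[0x24,0x10,0x2a] = 71 bc d7

[0] 0x10->0x29 len=3 : a0 d7 e6
[1] 0x14->0x03 len=8 : 24 bf 22 ed bc fc 3e a6
[2] 0x16->0x05 len=7 : 22 ed bc fc 3e a6 66
[3] 0x21->0x13 len=6 : 96 b0 59 71 ff 96
[4] 0x0a->0x16 len=4 : a6 66 22 c8
[5] 0x01->0x0a len=8 : 47 be 24 bf 22 ed bc fc
query mem[0x24]=0x71, mem[0x10]=0xbc, mem[0x2a]=0xd7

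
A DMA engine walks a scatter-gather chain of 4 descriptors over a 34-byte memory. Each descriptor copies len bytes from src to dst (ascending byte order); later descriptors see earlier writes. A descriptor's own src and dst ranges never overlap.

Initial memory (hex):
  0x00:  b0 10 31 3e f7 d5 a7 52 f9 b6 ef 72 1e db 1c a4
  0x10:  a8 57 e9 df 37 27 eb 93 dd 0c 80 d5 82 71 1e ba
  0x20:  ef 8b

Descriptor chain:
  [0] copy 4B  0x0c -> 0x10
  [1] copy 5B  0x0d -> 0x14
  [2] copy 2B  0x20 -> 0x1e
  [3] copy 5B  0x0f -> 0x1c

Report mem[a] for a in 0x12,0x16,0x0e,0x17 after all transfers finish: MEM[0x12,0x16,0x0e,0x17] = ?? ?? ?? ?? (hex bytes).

  after D0: wrote 4B at 0x10 = 1edb1ca4
  after D1: wrote 5B at 0x14 = db1ca41edb
  after D2: wrote 2B at 0x1e = ef8b
  after D3: wrote 5B at 0x1c = a41edb1ca4
query mem[0x12]=0x1c, mem[0x16]=0xa4, mem[0x0e]=0x1c, mem[0x17]=0x1e

MEM[0x12,0x16,0x0e,0x17] = 1c a4 1c 1e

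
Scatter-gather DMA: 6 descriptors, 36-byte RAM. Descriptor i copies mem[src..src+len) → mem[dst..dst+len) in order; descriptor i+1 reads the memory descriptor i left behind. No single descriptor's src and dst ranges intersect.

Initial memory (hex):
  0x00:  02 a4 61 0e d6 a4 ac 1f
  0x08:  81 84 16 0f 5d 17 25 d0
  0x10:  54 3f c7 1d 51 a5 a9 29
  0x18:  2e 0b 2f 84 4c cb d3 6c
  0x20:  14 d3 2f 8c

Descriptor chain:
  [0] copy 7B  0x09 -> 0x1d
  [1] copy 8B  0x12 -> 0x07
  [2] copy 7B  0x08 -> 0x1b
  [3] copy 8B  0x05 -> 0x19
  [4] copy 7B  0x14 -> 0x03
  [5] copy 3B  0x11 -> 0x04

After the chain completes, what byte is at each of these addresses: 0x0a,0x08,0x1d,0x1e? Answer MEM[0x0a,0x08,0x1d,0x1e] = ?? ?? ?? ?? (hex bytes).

MEM[0x0a,0x08,0x1d,0x1e] = a5 a4 51 a5

#0 dst[0x1d+7] := {0x84,0x16,0x0f,0x5d,0x17,0x25,0xd0}
#1 dst[0x07+8] := {0xc7,0x1d,0x51,0xa5,0xa9,0x29,0x2e,0x0b}
#2 dst[0x1b+7] := {0x1d,0x51,0xa5,0xa9,0x29,0x2e,0x0b}
#3 dst[0x19+8] := {0xa4,0xac,0xc7,0x1d,0x51,0xa5,0xa9,0x29}
#4 dst[0x03+7] := {0x51,0xa5,0xa9,0x29,0x2e,0xa4,0xac}
#5 dst[0x04+3] := {0x3f,0xc7,0x1d}
query mem[0x0a]=0xa5, mem[0x08]=0xa4, mem[0x1d]=0x51, mem[0x1e]=0xa5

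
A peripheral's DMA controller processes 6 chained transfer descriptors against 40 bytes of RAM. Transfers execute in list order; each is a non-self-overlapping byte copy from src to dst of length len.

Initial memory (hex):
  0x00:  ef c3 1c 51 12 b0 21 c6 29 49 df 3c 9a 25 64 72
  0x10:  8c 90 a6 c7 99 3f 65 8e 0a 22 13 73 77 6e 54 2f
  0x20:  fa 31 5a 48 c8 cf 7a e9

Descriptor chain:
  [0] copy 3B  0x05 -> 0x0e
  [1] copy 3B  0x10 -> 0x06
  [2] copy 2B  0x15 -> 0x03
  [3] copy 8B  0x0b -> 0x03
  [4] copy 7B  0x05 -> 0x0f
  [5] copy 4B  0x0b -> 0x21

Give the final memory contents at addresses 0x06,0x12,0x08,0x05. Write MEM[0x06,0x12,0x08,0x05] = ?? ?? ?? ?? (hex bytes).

MEM[0x06,0x12,0x08,0x05] = b0 c6 c6 25

  after D0: wrote 3B at 0x0e = b021c6
  after D1: wrote 3B at 0x06 = c690a6
  after D2: wrote 2B at 0x03 = 3f65
  after D3: wrote 8B at 0x03 = 3c9a25b021c690a6
  after D4: wrote 7B at 0x0f = 25b021c690a63c
  after D5: wrote 4B at 0x21 = 3c9a25b0
query mem[0x06]=0xb0, mem[0x12]=0xc6, mem[0x08]=0xc6, mem[0x05]=0x25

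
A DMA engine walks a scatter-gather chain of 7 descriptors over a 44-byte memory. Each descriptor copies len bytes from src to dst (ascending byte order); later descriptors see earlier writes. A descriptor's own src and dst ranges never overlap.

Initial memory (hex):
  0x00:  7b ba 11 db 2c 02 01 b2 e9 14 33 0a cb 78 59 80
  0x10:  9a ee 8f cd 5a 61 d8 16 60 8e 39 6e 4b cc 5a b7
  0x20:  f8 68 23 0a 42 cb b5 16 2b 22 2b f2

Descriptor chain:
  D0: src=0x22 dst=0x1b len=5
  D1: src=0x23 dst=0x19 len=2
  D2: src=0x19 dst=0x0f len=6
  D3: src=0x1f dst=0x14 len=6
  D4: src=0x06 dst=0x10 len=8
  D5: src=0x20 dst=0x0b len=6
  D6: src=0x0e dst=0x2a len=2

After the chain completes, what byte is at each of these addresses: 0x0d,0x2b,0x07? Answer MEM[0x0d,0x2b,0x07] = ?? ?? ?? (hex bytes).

MEM[0x0d,0x2b,0x07] = 23 42 b2

D0: mem[0x1b..0x1f] <- [23 0a 42 cb b5]
D1: mem[0x19..0x1a] <- [0a 42]
D2: mem[0x0f..0x14] <- [0a 42 23 0a 42 cb]
D3: mem[0x14..0x19] <- [b5 f8 68 23 0a 42]
D4: mem[0x10..0x17] <- [01 b2 e9 14 33 0a cb 78]
D5: mem[0x0b..0x10] <- [f8 68 23 0a 42 cb]
D6: mem[0x2a..0x2b] <- [0a 42]
query mem[0x0d]=0x23, mem[0x2b]=0x42, mem[0x07]=0xb2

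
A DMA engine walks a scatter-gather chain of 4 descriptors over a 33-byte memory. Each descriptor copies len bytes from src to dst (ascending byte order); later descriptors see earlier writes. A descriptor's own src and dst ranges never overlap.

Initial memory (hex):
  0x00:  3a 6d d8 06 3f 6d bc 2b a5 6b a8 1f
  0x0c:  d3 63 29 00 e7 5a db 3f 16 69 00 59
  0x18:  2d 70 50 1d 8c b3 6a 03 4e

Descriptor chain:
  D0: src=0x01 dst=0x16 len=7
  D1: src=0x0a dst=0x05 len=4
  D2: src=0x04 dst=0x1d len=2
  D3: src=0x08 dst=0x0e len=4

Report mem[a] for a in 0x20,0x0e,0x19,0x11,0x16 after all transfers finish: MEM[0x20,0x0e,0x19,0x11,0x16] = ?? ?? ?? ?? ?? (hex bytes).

  after D0: wrote 7B at 0x16 = 6dd8063f6dbc2b
  after D1: wrote 4B at 0x05 = a81fd363
  after D2: wrote 2B at 0x1d = 3fa8
  after D3: wrote 4B at 0x0e = 636ba81f
query mem[0x20]=0x4e, mem[0x0e]=0x63, mem[0x19]=0x3f, mem[0x11]=0x1f, mem[0x16]=0x6d

MEM[0x20,0x0e,0x19,0x11,0x16] = 4e 63 3f 1f 6d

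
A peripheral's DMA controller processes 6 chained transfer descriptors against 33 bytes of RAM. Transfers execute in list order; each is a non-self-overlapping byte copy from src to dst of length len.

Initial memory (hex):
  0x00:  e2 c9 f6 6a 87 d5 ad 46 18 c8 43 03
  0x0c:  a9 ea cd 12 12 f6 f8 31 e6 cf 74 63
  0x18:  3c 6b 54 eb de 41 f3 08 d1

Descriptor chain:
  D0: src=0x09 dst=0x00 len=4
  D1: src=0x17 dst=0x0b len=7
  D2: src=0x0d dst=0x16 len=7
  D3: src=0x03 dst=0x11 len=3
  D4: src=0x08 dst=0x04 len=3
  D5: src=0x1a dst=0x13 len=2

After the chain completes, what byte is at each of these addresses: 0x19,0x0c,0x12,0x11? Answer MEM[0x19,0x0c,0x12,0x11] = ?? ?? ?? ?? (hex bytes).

D0: mem[0x00..0x03] <- [c8 43 03 a9]
D1: mem[0x0b..0x11] <- [63 3c 6b 54 eb de 41]
D2: mem[0x16..0x1c] <- [6b 54 eb de 41 f8 31]
D3: mem[0x11..0x13] <- [a9 87 d5]
D4: mem[0x04..0x06] <- [18 c8 43]
D5: mem[0x13..0x14] <- [41 f8]
query mem[0x19]=0xde, mem[0x0c]=0x3c, mem[0x12]=0x87, mem[0x11]=0xa9

MEM[0x19,0x0c,0x12,0x11] = de 3c 87 a9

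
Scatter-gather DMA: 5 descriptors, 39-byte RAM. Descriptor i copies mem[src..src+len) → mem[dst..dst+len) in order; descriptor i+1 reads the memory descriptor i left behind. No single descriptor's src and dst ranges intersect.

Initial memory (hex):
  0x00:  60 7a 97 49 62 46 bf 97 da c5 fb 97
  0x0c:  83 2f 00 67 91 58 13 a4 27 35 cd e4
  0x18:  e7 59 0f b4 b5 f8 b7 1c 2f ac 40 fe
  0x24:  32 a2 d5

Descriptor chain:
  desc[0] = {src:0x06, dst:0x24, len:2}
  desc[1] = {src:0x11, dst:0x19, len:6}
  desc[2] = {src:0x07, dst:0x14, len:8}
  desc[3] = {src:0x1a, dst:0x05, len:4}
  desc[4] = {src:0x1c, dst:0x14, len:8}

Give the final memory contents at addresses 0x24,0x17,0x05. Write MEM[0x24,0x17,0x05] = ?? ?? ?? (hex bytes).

MEM[0x24,0x17,0x05] = bf 1c 2f

[0] 0x06->0x24 len=2 : bf 97
[1] 0x11->0x19 len=6 : 58 13 a4 27 35 cd
[2] 0x07->0x14 len=8 : 97 da c5 fb 97 83 2f 00
[3] 0x1a->0x05 len=4 : 2f 00 27 35
[4] 0x1c->0x14 len=8 : 27 35 cd 1c 2f ac 40 fe
query mem[0x24]=0xbf, mem[0x17]=0x1c, mem[0x05]=0x2f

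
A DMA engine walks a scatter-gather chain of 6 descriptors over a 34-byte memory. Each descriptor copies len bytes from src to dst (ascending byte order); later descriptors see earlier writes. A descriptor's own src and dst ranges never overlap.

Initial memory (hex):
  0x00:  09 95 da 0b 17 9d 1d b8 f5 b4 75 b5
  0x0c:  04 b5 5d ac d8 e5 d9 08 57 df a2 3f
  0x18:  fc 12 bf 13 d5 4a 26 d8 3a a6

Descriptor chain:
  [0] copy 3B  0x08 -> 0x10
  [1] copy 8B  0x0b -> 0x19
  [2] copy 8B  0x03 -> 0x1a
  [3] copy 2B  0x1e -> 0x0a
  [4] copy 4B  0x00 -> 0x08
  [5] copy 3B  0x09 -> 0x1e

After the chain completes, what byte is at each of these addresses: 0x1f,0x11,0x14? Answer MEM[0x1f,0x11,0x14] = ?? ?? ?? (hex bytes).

#0 dst[0x10+3] := {0xf5,0xb4,0x75}
#1 dst[0x19+8] := {0xb5,0x04,0xb5,0x5d,0xac,0xf5,0xb4,0x75}
#2 dst[0x1a+8] := {0x0b,0x17,0x9d,0x1d,0xb8,0xf5,0xb4,0x75}
#3 dst[0x0a+2] := {0xb8,0xf5}
#4 dst[0x08+4] := {0x09,0x95,0xda,0x0b}
#5 dst[0x1e+3] := {0x95,0xda,0x0b}
query mem[0x1f]=0xda, mem[0x11]=0xb4, mem[0x14]=0x57

MEM[0x1f,0x11,0x14] = da b4 57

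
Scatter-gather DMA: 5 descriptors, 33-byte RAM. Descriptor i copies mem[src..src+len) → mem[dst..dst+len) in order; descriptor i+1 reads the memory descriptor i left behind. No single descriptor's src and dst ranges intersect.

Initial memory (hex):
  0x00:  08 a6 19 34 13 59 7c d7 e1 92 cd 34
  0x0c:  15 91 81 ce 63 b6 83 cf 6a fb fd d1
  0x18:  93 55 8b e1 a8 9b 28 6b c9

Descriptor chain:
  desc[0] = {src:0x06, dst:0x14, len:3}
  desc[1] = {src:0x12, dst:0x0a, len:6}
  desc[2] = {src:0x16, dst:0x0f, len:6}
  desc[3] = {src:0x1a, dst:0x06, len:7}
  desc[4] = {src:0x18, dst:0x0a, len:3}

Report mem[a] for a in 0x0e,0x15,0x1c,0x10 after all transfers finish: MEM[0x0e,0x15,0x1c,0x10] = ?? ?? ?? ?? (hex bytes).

MEM[0x0e,0x15,0x1c,0x10] = e1 d7 a8 d1

  after D0: wrote 3B at 0x14 = 7cd7e1
  after D1: wrote 6B at 0x0a = 83cf7cd7e1d1
  after D2: wrote 6B at 0x0f = e1d193558be1
  after D3: wrote 7B at 0x06 = 8be1a89b286bc9
  after D4: wrote 3B at 0x0a = 93558b
query mem[0x0e]=0xe1, mem[0x15]=0xd7, mem[0x1c]=0xa8, mem[0x10]=0xd1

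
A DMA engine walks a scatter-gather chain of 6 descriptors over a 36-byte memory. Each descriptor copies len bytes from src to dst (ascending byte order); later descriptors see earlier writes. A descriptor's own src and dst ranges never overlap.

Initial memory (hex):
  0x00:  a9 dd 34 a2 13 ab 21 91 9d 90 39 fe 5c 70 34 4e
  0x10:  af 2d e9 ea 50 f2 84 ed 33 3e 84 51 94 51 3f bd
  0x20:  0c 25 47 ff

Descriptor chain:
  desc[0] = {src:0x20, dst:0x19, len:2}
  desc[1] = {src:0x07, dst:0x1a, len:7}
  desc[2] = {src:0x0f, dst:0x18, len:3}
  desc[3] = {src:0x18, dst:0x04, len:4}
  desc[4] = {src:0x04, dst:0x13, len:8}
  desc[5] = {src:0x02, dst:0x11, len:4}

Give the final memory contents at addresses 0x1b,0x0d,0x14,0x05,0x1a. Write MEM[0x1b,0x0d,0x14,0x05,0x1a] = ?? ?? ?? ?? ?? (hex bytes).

  after D0: wrote 2B at 0x19 = 0c25
  after D1: wrote 7B at 0x1a = 919d9039fe5c70
  after D2: wrote 3B at 0x18 = 4eaf2d
  after D3: wrote 4B at 0x04 = 4eaf2d9d
  after D4: wrote 8B at 0x13 = 4eaf2d9d9d9039fe
  after D5: wrote 4B at 0x11 = 34a24eaf
query mem[0x1b]=0x9d, mem[0x0d]=0x70, mem[0x14]=0xaf, mem[0x05]=0xaf, mem[0x1a]=0xfe

MEM[0x1b,0x0d,0x14,0x05,0x1a] = 9d 70 af af fe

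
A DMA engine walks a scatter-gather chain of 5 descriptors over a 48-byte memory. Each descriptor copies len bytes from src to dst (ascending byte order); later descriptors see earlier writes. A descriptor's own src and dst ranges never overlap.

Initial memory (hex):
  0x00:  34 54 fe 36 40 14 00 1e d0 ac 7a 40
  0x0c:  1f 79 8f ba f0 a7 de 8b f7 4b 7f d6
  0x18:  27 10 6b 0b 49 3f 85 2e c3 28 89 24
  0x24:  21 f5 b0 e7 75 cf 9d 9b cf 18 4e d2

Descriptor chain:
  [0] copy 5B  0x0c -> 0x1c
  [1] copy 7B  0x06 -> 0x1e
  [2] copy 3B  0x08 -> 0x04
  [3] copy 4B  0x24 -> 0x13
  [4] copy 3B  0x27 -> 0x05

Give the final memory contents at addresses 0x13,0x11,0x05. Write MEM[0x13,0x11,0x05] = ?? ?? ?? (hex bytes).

MEM[0x13,0x11,0x05] = 1f a7 e7

  after D0: wrote 5B at 0x1c = 1f798fbaf0
  after D1: wrote 7B at 0x1e = 001ed0ac7a401f
  after D2: wrote 3B at 0x04 = d0ac7a
  after D3: wrote 4B at 0x13 = 1ff5b0e7
  after D4: wrote 3B at 0x05 = e775cf
query mem[0x13]=0x1f, mem[0x11]=0xa7, mem[0x05]=0xe7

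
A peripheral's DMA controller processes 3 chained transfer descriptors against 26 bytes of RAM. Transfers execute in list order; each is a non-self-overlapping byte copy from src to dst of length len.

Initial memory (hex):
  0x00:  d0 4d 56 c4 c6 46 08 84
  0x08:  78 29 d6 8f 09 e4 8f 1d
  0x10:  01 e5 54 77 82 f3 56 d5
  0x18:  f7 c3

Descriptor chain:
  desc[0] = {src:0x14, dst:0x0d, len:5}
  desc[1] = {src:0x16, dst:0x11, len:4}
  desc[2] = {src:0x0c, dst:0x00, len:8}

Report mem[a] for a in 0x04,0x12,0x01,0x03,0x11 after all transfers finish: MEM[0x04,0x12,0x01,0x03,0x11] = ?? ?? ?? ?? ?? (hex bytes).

MEM[0x04,0x12,0x01,0x03,0x11] = d5 d5 82 56 56

#0 dst[0x0d+5] := {0x82,0xf3,0x56,0xd5,0xf7}
#1 dst[0x11+4] := {0x56,0xd5,0xf7,0xc3}
#2 dst[0x00+8] := {0x09,0x82,0xf3,0x56,0xd5,0x56,0xd5,0xf7}
query mem[0x04]=0xd5, mem[0x12]=0xd5, mem[0x01]=0x82, mem[0x03]=0x56, mem[0x11]=0x56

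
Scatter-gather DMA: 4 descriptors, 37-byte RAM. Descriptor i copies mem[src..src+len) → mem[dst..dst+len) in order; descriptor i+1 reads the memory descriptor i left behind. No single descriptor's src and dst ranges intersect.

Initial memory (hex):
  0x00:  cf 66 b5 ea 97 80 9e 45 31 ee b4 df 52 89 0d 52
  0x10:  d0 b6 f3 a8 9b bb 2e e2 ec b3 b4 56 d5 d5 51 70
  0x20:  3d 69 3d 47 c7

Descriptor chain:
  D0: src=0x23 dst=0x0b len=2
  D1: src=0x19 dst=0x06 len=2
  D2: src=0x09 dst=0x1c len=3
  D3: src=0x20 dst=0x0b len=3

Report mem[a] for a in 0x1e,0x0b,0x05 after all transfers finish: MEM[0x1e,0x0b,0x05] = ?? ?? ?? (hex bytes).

D0: mem[0x0b..0x0c] <- [47 c7]
D1: mem[0x06..0x07] <- [b3 b4]
D2: mem[0x1c..0x1e] <- [ee b4 47]
D3: mem[0x0b..0x0d] <- [3d 69 3d]
query mem[0x1e]=0x47, mem[0x0b]=0x3d, mem[0x05]=0x80

MEM[0x1e,0x0b,0x05] = 47 3d 80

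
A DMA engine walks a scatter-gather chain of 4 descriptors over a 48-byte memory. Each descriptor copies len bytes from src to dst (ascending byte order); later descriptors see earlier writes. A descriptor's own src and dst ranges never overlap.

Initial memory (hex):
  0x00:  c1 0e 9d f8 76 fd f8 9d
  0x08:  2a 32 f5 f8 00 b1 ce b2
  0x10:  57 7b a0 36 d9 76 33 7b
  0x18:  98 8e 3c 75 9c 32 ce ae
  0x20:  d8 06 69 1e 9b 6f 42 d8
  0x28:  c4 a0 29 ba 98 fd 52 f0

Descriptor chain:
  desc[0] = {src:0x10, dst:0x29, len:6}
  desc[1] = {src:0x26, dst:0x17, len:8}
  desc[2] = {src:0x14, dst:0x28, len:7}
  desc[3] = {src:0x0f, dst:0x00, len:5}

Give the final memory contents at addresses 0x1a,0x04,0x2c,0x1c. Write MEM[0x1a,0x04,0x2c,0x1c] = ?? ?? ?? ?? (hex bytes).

[0] 0x10->0x29 len=6 : 57 7b a0 36 d9 76
[1] 0x26->0x17 len=8 : 42 d8 c4 57 7b a0 36 d9
[2] 0x14->0x28 len=7 : d9 76 33 42 d8 c4 57
[3] 0x0f->0x00 len=5 : b2 57 7b a0 36
query mem[0x1a]=0x57, mem[0x04]=0x36, mem[0x2c]=0xd8, mem[0x1c]=0xa0

MEM[0x1a,0x04,0x2c,0x1c] = 57 36 d8 a0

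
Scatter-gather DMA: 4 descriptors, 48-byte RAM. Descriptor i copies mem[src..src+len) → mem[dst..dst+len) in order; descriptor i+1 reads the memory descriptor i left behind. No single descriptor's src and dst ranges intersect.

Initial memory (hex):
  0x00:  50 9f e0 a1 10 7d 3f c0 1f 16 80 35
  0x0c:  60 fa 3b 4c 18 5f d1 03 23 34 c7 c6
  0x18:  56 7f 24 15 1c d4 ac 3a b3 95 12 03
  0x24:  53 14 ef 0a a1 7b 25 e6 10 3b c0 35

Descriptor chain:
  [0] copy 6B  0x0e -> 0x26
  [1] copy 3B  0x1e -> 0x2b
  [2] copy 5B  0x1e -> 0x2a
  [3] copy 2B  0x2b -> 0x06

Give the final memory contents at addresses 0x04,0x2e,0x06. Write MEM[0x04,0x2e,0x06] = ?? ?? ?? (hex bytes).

D0: mem[0x26..0x2b] <- [3b 4c 18 5f d1 03]
D1: mem[0x2b..0x2d] <- [ac 3a b3]
D2: mem[0x2a..0x2e] <- [ac 3a b3 95 12]
D3: mem[0x06..0x07] <- [3a b3]
query mem[0x04]=0x10, mem[0x2e]=0x12, mem[0x06]=0x3a

MEM[0x04,0x2e,0x06] = 10 12 3a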